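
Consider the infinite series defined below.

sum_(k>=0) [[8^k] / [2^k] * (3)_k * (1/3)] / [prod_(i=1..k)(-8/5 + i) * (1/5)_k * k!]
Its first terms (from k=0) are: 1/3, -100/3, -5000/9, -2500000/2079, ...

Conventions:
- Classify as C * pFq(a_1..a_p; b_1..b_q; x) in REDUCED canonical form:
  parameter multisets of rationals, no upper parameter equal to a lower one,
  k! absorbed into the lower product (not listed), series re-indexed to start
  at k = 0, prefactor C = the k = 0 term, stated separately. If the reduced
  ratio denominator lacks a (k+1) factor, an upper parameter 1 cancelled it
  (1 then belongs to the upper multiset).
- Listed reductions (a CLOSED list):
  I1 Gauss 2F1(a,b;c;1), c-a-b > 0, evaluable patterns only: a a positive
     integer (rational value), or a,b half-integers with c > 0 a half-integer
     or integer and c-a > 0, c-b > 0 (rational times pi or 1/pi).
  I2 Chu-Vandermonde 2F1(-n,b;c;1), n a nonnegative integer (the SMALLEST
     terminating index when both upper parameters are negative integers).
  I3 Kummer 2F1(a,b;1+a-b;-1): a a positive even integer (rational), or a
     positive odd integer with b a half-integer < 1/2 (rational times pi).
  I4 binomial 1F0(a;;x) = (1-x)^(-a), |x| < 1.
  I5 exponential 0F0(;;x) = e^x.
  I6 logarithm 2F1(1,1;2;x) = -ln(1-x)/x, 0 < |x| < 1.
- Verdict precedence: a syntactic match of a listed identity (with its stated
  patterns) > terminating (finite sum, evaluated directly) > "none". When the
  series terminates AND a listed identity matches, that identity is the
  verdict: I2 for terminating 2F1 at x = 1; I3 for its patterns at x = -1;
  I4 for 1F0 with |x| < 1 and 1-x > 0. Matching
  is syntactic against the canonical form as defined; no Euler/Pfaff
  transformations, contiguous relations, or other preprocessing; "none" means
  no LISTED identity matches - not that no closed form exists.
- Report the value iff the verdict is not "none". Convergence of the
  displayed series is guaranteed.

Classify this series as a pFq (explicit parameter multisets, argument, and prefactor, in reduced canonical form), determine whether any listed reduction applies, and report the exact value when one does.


With C = 1/3: the canonical form is 1F2(3; -3/5, 1/5; 4). Verdict: none - at argument 4 the multisets {3} ; {-3/5, 1/5} match no listed identity.

Key observation: t_0 being 1/3, the two k-th powers (C = 1/3) combine into one argument.
Term ratio: r(k) = 4 * (k+3) / [(k-3/5) (k+1/5) (k+1)] - poly over poly, x = 4 from leading terms; C = 1/3 at k = 0.


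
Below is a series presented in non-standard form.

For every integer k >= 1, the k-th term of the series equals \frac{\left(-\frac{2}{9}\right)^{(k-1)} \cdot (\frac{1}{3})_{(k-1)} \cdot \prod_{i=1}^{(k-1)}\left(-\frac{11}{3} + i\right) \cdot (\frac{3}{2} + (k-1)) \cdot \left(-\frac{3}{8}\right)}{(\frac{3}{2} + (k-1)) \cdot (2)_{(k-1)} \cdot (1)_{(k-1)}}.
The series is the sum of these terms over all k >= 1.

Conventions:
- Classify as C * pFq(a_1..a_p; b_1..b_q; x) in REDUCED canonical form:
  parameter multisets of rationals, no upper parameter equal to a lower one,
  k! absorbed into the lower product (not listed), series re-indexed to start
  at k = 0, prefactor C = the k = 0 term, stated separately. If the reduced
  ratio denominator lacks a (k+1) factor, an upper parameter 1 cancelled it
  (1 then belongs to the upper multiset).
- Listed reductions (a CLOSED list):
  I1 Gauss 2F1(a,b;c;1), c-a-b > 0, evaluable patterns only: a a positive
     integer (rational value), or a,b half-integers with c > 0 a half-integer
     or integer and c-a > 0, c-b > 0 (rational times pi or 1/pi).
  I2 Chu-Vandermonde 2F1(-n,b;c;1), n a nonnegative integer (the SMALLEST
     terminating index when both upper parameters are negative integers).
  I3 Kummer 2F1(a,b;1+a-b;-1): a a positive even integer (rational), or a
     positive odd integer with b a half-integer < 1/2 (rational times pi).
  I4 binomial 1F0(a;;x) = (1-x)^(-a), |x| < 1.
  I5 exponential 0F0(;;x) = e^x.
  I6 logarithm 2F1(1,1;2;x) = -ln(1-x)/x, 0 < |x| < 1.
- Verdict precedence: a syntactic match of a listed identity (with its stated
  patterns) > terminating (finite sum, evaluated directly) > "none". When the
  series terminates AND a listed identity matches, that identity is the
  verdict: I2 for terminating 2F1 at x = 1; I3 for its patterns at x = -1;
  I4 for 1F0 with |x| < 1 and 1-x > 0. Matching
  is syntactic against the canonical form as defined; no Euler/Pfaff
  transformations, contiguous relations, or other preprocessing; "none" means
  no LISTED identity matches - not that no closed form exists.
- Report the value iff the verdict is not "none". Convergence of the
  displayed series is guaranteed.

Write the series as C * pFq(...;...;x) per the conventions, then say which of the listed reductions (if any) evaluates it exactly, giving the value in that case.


With C = -\frac{3}{8}: the canonical form is 2F1(-\frac{8}{3}, \frac{1}{3}; 2; -\frac{2}{9}). Verdict: none here - no I1-I6 shape fits x = -\frac{2}{9} with lower {2}.

Key step: with t_0 = -\frac{3}{8}, (1)_k (C = -3/8) is k! itself.
Ratio: r(k) = -\frac{2}{9} * (k-\frac{8}{3}) (k+\frac{1}{3}) / [(k+2) (k+1)] - rational in k. x = -\frac{2}{9}; t_0 = -\frac{3}{8}; negate the roots.


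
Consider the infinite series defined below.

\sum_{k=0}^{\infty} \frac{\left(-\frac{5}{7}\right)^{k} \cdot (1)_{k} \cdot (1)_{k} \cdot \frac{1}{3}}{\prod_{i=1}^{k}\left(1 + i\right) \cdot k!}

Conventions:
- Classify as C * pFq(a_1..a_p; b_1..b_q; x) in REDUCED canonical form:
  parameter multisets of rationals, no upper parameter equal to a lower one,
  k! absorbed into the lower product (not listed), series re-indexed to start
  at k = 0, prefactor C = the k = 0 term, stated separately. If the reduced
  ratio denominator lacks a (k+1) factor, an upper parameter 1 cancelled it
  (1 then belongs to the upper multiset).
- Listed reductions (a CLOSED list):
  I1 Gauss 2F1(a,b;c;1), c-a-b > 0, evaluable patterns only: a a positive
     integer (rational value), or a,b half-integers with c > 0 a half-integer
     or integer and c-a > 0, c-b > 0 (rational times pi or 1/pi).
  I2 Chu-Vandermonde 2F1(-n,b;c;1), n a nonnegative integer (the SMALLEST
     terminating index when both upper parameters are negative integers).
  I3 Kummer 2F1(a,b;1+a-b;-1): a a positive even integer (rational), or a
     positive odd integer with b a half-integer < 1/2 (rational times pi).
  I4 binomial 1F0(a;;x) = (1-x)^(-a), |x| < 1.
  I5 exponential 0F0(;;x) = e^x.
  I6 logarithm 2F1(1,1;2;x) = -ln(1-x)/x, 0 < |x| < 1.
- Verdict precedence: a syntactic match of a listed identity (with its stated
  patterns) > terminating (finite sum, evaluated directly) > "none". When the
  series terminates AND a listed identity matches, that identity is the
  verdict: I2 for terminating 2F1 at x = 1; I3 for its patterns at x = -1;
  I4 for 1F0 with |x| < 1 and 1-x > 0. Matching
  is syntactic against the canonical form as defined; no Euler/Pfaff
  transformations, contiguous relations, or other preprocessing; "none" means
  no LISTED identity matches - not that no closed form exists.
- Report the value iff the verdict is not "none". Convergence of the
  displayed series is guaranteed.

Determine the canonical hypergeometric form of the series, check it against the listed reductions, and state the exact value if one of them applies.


Reduced: x = -\frac{5}{7}, 2F1, upper = {1, 1}, lower = {2}, C = \frac{1}{3}. Verdict: logarithm (I6) applies (the logarithm: parameters (1,1;2), x = -\frac{5}{7}). Exact value: \frac{7}{15} \cdot \ln\left(\frac{12}{7}\right).

First insight: x = -\frac{5}{7} and the lower running product (C = 1/3) is a rising factorial.
Step ratio: r(k) = -\frac{5}{7} * (k+1) (k+1) / [(k+2) (k+1)] - poly over poly, x = -\frac{5}{7} from leading terms; C = \frac{1}{3} at k = 0.


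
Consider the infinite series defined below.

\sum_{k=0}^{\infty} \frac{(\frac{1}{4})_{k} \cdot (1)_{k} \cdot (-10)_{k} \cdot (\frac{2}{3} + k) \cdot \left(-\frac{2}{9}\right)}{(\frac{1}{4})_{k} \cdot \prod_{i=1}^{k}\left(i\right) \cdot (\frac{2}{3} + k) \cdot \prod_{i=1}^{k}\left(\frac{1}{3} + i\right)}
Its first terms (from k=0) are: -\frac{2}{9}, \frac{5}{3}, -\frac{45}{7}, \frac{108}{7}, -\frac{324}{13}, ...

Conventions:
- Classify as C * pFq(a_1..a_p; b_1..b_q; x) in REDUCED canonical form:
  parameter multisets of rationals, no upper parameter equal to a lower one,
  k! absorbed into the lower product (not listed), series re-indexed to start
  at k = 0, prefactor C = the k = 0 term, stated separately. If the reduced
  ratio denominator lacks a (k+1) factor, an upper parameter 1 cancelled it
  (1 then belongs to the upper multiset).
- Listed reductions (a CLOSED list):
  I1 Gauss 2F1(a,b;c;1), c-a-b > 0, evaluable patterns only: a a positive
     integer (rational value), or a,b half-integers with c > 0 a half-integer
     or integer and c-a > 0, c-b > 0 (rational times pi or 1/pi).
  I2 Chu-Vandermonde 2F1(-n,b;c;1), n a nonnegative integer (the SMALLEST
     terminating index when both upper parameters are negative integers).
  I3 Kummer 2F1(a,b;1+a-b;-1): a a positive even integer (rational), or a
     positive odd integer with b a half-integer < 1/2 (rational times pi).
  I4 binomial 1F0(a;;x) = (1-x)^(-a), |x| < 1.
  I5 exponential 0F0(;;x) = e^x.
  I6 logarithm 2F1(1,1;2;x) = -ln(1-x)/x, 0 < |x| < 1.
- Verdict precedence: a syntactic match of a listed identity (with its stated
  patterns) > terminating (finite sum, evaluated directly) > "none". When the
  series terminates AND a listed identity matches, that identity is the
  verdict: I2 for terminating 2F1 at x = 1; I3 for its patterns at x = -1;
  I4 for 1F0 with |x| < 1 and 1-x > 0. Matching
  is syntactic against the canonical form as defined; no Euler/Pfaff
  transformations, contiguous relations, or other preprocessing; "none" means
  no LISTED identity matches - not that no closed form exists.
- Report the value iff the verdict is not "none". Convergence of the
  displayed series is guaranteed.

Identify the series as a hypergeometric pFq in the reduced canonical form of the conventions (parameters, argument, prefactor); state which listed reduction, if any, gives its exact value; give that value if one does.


The series (x = 1) is 2F1: upper {-10, 1}, lower {\frac{4}{3}}, prefactor -\frac{2}{9}. Verdict: this is Chu-Vandermonde (I2) (terminating 2F1 at x = 1 with n = 10, b = 1, c = \frac{4}{3}). Its exact value is -\frac{2}{279}.

Key observation: t_0 = -\frac{2}{9} here, and the lower running product (prefactor -2/9) is a rising factorial.
Adjacent-term ratio: r(k) = 1 * (k-10) (k+1) / [(k+\frac{4}{3}) (k+1)] - poly over poly, x = 1 from leading terms; C = -\frac{2}{9} at k = 0.


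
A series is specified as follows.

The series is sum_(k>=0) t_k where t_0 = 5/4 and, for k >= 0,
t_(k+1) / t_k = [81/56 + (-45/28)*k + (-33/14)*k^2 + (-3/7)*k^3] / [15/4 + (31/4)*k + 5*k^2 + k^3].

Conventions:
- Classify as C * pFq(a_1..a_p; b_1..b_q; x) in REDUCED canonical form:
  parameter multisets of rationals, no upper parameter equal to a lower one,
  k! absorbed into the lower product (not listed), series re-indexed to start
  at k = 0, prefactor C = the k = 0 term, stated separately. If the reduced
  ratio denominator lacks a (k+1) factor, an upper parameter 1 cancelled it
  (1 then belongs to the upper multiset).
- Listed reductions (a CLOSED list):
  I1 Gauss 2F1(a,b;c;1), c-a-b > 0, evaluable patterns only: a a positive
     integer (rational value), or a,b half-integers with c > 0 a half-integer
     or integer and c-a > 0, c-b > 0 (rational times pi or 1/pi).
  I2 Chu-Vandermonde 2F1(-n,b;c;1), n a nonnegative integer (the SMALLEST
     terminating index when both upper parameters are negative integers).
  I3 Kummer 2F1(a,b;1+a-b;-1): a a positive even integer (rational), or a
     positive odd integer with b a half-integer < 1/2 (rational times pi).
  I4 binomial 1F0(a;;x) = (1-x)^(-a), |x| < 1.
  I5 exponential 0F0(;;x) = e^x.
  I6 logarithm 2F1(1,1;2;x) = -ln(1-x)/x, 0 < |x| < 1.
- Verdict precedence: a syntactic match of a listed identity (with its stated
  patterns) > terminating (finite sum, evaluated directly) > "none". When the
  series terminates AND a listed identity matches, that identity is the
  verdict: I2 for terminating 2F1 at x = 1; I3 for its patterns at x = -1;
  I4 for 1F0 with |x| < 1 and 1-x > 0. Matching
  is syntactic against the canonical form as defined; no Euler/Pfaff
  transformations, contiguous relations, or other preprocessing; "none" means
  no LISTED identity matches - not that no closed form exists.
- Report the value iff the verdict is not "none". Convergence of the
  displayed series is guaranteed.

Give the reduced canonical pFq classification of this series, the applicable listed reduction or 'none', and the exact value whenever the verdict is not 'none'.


Classification (C = 5/4): 2F1 with upper {-1/2, 9/2}, lower {5/2}, argument x = -3/7. Verdict: no listed reduction: x = -3/7 and upper {-1/2, 9/2} fail every I1-I6 pattern.

First insight: from the first term 5/4: the ratio is unreduced: k + 3/2 divides both sides (prefactor 5/4).
Adjacent-term ratio: r(k) = (-3/7) * (k-1/2) (k+9/2) / [(k+5/2) (k+1)] - rational in k, leading ratio (-3/7); with t_0 = 5/4, classification follows.


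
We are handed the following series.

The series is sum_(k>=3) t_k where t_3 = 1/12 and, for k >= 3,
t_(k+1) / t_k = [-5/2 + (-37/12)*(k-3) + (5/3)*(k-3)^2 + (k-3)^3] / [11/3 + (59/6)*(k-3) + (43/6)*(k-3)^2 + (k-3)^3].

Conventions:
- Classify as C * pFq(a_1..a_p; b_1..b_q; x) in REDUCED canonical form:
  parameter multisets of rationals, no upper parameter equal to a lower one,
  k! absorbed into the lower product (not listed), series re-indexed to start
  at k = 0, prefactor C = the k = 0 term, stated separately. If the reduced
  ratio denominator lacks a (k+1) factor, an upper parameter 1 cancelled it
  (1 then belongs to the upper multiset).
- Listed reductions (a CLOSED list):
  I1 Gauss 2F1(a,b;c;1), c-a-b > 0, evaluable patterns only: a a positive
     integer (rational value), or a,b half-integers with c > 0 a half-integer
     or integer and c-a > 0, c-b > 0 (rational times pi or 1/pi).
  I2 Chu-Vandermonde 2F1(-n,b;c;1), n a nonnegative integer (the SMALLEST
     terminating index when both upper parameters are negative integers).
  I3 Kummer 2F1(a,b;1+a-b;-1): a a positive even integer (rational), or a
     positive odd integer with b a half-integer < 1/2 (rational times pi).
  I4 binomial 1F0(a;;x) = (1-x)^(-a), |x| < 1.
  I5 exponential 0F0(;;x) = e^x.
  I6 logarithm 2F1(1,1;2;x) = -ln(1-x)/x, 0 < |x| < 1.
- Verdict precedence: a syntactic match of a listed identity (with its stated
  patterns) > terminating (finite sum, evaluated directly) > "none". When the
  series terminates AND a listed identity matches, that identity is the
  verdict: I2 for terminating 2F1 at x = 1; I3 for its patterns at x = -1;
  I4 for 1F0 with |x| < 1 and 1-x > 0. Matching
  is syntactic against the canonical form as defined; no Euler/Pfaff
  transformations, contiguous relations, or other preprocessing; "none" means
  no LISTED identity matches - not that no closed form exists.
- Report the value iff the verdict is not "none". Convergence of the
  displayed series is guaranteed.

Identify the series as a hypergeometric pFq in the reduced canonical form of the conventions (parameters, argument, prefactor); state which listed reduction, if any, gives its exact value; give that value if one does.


Key step: t_0 = 1/12 here, and roots of the ratio polynomials (C = 1/12) are the negated parameters.
Term ratio: r(k) = 1 * (k-3/2) (k+5/2) / [(k+11/2) (k+1)] - rational in k. x = 1; t_0 = 1/12; negate the roots.

Reduced: x = 1, 2F1, upper = {-3/2, 5/2}, lower = {11/2}, C = 1/12. Verdict: Gauss (I1, half-integer pattern) matches (x = 1; upper {-3/2, 5/2} half-integers, c = 11/2 in the evaluable pattern). Hence: (735/65536) * pi.


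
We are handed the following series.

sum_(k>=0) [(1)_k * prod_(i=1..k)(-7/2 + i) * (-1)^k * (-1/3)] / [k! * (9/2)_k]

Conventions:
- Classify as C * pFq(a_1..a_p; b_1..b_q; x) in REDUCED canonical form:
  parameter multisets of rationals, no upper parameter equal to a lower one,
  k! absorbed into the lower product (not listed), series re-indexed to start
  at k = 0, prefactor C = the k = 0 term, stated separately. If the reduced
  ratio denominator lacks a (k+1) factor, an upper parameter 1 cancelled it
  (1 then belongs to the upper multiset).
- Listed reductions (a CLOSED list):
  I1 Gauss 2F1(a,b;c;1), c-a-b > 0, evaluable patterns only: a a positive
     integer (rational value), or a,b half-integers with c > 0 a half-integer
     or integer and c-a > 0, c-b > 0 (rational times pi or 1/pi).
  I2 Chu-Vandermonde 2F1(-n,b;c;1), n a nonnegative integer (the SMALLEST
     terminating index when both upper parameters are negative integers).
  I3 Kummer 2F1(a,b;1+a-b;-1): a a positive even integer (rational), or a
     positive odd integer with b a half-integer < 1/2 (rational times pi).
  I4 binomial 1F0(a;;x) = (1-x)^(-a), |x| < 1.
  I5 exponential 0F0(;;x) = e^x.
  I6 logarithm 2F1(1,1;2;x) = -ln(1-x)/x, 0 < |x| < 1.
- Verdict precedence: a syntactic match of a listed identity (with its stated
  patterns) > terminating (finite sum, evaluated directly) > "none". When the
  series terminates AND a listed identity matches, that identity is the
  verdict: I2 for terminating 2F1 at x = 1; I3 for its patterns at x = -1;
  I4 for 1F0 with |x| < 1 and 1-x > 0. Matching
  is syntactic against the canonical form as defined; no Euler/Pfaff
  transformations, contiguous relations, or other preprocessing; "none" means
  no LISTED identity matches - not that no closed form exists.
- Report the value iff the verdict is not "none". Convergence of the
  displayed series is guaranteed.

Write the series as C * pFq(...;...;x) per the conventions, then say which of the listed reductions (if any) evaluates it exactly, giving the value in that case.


Prefactor -1/3, argument -1: 2F1 with upper {-5/2, 1} over lower {9/2}. Verdict: Kummer's theorem (I3) matches (x = -1; c = 9/2 equals 1+a-b for upper {-5/2, 1}: listed pattern). Exact value: (-35/192) * pi.

Structural cue: with t_0 = -1/3, the running product (prefactor -1/3) telescopes to a rising factorial.
Adjacent-term ratio: r(k) = (-1) * (k-5/2) (k+1) / [(k+9/2) (k+1)] - rational in k. x = (-1); t_0 = -1/3; negate the roots.


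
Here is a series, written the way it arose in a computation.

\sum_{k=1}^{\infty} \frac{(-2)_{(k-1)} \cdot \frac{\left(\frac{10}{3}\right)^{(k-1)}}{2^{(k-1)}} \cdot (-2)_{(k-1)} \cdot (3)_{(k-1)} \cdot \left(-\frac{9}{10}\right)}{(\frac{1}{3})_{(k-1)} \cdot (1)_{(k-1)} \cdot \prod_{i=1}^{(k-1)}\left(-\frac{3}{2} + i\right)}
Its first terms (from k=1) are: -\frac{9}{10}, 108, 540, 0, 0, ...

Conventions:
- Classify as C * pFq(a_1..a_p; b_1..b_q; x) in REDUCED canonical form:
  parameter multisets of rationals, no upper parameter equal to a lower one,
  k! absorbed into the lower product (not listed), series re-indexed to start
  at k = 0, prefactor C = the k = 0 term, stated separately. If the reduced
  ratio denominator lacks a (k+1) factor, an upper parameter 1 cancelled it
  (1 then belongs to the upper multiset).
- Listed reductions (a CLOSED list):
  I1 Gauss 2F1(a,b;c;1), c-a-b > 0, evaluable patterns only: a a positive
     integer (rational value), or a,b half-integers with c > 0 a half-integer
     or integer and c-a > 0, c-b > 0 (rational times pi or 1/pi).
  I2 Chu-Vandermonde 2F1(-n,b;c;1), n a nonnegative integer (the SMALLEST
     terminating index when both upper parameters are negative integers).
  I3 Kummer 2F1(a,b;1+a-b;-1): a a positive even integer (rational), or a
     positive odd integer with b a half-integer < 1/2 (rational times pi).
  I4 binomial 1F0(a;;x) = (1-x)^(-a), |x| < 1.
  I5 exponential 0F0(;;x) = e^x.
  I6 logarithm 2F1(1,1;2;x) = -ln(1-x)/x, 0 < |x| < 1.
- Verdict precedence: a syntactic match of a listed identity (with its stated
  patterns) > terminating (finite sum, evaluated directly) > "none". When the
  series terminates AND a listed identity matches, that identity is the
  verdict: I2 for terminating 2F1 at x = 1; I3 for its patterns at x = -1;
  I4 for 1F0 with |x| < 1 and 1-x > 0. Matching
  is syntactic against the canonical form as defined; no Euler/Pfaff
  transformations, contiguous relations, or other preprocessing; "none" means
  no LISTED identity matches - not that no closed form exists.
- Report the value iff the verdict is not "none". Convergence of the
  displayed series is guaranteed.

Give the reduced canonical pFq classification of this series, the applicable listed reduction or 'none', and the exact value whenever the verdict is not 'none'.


Canonical form: C = -\frac{9}{10} times 3F2 with upper {-2, -2, 3}, lower {-\frac{1}{2}, \frac{1}{3}}, x = \frac{5}{3}. Verdict: terminating (-2 upstairs). 3 nonzero terms in all; added directly. Value: \frac{6471}{10}.

Key step: from the first term -\frac{9}{10}: the lower running product (C = -9/10) is a rising factorial.
Term ratio: r(k) = \frac{5}{3} * (k-2) (k-2) (k+3) / [(k-\frac{1}{2}) (k+\frac{1}{3}) (k+1)] ; factor over Q: parameters, x = \frac{5}{3}, and C = -\frac{9}{10}.


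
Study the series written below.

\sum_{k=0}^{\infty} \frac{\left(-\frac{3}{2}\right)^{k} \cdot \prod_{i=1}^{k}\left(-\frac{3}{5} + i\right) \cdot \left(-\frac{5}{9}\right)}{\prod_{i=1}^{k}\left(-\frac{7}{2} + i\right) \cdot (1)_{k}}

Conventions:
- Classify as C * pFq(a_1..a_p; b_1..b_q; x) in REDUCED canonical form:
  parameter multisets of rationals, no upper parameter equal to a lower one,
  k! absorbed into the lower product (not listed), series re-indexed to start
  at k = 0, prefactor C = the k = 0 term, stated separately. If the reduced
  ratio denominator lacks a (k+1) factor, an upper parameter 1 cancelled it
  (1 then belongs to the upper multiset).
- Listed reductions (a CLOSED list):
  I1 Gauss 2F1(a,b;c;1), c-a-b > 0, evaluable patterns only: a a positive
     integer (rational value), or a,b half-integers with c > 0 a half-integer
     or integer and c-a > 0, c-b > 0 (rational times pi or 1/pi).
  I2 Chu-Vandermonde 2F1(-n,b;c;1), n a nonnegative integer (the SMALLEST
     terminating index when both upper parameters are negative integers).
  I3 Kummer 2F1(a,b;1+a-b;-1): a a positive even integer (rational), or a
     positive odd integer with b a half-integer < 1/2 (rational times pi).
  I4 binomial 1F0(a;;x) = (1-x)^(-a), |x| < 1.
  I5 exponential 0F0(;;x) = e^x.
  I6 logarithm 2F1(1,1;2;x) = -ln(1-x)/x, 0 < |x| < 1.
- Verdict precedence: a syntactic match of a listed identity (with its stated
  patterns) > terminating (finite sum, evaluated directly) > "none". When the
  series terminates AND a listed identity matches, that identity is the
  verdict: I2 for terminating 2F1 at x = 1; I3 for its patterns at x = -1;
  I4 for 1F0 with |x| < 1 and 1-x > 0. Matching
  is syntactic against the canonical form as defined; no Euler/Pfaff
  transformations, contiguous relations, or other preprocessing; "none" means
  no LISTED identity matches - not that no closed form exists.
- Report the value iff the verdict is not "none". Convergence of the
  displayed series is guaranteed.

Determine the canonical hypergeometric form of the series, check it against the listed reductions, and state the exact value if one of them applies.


x = -\frac{3}{2} here; the reduced form reads 1F1, upper {\frac{2}{5}}, lower {-\frac{5}{2}}, C = -\frac{5}{9}. Verdict: no listed reduction: x = -\frac{3}{2} and upper {\frac{2}{5}} fail every I1-I6 pattern.

Structural cue: x = -\frac{3}{2} and the running product (C = -5/9) telescopes to a rising factorial.
Adjacent-term ratio: r(k) = -\frac{3}{2} * (k+\frac{2}{5}) / [(k-\frac{5}{2}) (k+1)] - poly over poly, x = -\frac{3}{2} from leading terms; C = -\frac{5}{9} at k = 0.


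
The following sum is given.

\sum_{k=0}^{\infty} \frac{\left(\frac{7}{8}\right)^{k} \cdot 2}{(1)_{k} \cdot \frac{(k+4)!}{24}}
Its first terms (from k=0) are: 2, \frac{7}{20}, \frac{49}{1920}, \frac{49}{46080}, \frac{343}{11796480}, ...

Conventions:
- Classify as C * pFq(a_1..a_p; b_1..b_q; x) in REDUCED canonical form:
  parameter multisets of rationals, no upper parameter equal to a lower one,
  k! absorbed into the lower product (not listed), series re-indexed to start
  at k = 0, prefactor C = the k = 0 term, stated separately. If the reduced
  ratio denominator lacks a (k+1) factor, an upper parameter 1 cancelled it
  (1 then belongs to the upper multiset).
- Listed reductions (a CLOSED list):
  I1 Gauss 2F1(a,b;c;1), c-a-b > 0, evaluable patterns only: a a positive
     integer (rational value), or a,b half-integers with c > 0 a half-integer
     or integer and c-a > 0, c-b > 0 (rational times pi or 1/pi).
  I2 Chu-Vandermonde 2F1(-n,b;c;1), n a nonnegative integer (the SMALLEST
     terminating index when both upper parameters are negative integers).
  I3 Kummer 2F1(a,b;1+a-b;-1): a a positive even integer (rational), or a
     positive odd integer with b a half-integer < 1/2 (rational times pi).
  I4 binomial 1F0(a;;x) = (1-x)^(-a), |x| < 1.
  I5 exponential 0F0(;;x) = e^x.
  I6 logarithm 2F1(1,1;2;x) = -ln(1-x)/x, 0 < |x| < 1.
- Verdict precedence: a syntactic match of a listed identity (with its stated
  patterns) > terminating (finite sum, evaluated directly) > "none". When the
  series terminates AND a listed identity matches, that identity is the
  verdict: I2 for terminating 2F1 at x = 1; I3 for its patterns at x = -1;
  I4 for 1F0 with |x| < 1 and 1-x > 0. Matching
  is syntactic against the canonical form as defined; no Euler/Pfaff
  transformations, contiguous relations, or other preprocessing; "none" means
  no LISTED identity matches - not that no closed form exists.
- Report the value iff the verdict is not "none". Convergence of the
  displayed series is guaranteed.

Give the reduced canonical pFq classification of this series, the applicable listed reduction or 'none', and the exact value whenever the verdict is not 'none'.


With C = 2: the canonical form is 0F1(-; 5; \frac{7}{8}). Verdict: none - at argument \frac{7}{8} the multisets {-} ; {5} match no listed identity.

First insight: x = \frac{7}{8} and the denominator's factorial ratio (prefactor 2) is a lower Pochhammer.
Term ratio: r(k) = \frac{7}{8} * 1 / [(k+5) (k+1)] - rational in k. x = \frac{7}{8}; t_0 = 2; negate the roots.


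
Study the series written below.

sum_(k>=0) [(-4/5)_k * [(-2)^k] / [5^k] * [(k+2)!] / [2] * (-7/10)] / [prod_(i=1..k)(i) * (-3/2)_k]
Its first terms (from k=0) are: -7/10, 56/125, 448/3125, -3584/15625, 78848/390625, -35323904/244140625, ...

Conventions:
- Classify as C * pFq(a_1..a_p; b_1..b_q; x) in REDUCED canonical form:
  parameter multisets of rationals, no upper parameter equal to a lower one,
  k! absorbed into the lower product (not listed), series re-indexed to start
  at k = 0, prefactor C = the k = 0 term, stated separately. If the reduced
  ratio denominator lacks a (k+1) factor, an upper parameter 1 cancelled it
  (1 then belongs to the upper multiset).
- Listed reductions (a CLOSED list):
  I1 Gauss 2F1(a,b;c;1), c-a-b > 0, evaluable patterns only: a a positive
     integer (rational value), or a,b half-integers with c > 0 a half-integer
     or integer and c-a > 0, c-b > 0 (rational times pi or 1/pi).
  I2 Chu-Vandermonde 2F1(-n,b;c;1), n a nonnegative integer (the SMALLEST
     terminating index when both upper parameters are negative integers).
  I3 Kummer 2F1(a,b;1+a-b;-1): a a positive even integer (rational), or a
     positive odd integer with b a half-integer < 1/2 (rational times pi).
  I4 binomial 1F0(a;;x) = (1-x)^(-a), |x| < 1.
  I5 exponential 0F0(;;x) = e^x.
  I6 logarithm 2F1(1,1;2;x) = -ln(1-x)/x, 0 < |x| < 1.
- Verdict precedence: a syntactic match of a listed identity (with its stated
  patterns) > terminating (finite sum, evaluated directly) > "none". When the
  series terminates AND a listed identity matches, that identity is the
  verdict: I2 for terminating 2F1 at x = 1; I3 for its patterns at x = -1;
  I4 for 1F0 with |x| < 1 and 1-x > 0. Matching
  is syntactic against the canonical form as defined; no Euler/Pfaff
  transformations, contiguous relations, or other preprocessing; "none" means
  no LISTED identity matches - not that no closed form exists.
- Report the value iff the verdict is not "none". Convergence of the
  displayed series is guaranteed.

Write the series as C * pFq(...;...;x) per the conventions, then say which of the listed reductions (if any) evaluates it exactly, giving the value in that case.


Classification (C = -7/10): 2F1 with upper {-4/5, 3}, lower {-3/2}, argument x = -2/5. Verdict: none. A 2F1 with upper {-4/5, 3} fits none of I1-I6 at x = -2/5; the sum runs forever.

Key observation: with t_0 = -7/10, the factorial ratio (C = -7/10, x = -2/5) (k+a-1)!/(a-1)! is a rising factorial (a)_k.
Step ratio: r(k) = (-2/5) * (k-4/5) (k+3) / [(k-3/2) (k+1)] - rational in k, leading ratio (-2/5); with t_0 = -7/10, classification follows.


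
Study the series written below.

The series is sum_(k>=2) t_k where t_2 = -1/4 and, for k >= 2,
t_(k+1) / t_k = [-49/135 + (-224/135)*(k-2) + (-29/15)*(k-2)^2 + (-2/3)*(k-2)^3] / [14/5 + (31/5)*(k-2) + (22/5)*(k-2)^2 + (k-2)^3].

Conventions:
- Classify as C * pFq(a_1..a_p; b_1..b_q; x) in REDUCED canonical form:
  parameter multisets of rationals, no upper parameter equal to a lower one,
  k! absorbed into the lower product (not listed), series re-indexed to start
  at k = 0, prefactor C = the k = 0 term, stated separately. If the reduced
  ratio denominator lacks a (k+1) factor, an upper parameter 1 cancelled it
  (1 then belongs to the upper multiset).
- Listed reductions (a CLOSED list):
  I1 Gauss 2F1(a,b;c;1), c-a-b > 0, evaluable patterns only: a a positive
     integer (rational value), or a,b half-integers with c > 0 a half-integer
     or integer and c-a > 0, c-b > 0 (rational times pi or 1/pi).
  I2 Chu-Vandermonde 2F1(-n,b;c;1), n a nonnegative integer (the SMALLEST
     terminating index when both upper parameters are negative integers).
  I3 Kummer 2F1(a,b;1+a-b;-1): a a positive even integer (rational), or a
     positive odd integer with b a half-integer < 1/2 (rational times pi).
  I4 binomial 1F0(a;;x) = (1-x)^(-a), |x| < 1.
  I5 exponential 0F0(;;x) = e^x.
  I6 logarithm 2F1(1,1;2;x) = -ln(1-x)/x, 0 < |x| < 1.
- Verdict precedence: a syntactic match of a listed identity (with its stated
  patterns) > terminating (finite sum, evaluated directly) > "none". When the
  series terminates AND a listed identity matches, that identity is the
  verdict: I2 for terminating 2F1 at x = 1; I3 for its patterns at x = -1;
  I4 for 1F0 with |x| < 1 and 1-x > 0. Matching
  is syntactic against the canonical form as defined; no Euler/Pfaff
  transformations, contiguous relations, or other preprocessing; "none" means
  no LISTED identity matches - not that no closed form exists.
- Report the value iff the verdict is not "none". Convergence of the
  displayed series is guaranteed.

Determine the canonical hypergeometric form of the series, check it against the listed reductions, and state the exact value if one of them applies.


At argument -2/3: a 2F1 with upper {1/3, 7/6}, lower {2}, scaled by C = -1/4. Verdict: none (x = -2/3): each listed identity misses the multisets {1/3, 7/6} ; {2}.

Key observation: t_0 being -1/4, factor the ratio over Q (C = -1/4, x = -2/3): negated roots = parameters.
Ratio: r(k) = (-2/3) * (k+1/3) (k+7/6) / [(k+2) (k+1)] - poly over poly, x = (-2/3) from leading terms; C = -1/4 at k = 0.


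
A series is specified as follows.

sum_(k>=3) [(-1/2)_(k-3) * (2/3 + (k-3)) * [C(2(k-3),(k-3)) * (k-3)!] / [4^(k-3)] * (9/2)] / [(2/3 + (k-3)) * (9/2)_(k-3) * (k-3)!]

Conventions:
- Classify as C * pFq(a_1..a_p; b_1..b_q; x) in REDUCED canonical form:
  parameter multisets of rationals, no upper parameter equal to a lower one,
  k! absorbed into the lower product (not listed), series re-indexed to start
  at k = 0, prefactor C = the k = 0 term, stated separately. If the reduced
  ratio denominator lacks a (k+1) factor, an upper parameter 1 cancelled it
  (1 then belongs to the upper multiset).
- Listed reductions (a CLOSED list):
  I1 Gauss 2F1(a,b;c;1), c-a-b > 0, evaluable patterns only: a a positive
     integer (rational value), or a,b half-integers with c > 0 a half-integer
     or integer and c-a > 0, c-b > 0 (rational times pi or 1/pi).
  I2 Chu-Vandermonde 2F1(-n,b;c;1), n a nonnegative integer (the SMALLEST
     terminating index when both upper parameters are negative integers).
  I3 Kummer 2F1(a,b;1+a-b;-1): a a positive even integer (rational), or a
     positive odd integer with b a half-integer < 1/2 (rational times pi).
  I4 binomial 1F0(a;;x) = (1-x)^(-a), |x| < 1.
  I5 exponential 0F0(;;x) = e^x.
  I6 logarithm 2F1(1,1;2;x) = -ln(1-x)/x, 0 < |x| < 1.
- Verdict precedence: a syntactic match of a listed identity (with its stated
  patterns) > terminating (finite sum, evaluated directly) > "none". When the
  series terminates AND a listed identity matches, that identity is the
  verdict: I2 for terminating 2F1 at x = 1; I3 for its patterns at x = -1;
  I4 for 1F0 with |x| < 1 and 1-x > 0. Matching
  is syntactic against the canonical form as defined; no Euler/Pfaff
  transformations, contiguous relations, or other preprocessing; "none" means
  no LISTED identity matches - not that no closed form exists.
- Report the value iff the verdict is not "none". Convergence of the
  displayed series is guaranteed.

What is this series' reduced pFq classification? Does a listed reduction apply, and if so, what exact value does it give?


Key observation: from the first term 9/2: C(2k,k) (C = 9/2, x = 1) equals 4^k (1/2)_k / k!.
Term ratio: r(k) = 1 * (k-1/2) (k+1/2) / [(k+9/2) (k+1)] - rational in k. x = 1; t_0 = 9/2; negate the roots.

This is 9/2 * 2F1(-1/2, 1/2; 9/2; 1) in reduced canonical form. Verdict (x = 1): the half-integer Gauss pattern (I1) applies (x = 1; upper {-1/2, 1/2} half-integers, c = 9/2 in the evaluable pattern). Sum: (11025/8192) * pi.


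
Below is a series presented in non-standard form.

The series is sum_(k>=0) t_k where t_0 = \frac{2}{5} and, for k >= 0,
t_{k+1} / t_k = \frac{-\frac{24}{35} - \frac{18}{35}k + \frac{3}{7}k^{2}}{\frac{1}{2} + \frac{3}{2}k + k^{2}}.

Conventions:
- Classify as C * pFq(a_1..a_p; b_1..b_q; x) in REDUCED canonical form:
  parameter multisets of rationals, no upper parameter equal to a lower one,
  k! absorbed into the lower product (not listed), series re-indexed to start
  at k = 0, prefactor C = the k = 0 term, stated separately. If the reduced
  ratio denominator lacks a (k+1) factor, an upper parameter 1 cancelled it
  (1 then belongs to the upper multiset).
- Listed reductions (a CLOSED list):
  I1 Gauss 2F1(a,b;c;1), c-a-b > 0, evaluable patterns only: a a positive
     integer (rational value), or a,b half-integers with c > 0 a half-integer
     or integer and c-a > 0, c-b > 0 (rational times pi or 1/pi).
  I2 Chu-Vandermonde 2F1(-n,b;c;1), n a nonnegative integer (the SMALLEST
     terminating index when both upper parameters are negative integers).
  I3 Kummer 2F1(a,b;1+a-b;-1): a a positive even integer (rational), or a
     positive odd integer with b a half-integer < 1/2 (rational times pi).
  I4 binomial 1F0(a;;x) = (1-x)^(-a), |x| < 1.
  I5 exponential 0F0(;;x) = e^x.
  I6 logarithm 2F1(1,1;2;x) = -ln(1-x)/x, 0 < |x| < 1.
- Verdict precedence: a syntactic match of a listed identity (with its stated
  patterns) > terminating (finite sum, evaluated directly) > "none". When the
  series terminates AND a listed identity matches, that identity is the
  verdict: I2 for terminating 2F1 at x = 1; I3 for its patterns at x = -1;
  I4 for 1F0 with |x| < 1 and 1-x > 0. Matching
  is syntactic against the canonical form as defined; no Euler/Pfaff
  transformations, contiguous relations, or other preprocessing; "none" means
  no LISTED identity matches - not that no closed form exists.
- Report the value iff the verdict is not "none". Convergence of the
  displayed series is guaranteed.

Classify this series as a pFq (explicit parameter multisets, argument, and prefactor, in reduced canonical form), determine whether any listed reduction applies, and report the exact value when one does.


Reduced: x = \frac{3}{7}, 2F1, upper = {-2, \frac{4}{5}}, lower = {\frac{1}{2}}, C = \frac{2}{5}. Verdict: terminating. With -2 upstairs the series is a 3-term polynomial sum; evaluated term by term. Exact value: -\frac{46}{6125}.

First insight: t_0 = \frac{2}{5} here, and factor the ratio over Q (C = 2/5): negated roots = parameters.
Consecutive-term ratio: r(k) = \frac{3}{7} * (k-2) (k+\frac{4}{5}) / [(k+\frac{1}{2}) (k+1)] - rational; roots negated = parameters, x = \frac{3}{7}, C = \frac{2}{5}.


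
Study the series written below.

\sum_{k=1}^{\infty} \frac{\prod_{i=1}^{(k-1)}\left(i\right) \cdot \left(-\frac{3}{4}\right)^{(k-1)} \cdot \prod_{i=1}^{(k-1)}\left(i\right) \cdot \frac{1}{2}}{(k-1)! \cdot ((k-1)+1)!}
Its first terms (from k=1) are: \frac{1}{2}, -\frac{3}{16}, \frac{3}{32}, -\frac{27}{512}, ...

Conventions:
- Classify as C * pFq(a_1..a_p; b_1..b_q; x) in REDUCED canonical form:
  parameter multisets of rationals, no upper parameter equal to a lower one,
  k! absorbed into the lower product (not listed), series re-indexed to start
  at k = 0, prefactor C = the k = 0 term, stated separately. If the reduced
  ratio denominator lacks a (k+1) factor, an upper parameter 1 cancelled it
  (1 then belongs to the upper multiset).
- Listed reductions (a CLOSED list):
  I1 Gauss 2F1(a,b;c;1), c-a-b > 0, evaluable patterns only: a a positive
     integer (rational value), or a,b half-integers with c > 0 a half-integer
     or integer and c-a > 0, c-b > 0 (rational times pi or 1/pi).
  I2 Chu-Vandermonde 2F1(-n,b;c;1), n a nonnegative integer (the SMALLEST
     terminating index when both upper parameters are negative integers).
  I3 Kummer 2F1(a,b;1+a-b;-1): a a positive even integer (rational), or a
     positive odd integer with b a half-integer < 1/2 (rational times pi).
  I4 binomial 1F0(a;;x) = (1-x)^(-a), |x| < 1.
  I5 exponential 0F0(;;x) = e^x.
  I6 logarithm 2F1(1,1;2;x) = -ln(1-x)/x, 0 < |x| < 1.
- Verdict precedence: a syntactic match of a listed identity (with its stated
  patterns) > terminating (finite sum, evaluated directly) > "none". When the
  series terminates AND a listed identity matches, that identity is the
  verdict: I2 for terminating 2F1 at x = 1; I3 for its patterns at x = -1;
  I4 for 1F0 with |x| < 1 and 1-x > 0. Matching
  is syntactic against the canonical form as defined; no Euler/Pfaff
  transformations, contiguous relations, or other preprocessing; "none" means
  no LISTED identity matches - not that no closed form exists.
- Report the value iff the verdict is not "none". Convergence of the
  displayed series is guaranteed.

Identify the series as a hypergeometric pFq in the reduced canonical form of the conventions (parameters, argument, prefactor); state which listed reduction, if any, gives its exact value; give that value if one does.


At argument -\frac{3}{4}: a 2F1 with upper {1, 1}, lower {2}, scaled by C = \frac{1}{2}. Verdict: the I6 logarithm reduction applies (the logarithm: parameters (1,1;2), x = -\frac{3}{4}). Value: \frac{2}{3} \cdot \ln\left(\frac{7}{4}\right).

The tell: with t_0 = \frac{1}{2}, the running product (prefactor 1/2) telescopes to a rising factorial.
Adjacent-term ratio: r(k) = -\frac{3}{4} * (k+1) (k+1) / [(k+2) (k+1)] - rational in k. x = -\frac{3}{4}; t_0 = \frac{1}{2}; negate the roots.


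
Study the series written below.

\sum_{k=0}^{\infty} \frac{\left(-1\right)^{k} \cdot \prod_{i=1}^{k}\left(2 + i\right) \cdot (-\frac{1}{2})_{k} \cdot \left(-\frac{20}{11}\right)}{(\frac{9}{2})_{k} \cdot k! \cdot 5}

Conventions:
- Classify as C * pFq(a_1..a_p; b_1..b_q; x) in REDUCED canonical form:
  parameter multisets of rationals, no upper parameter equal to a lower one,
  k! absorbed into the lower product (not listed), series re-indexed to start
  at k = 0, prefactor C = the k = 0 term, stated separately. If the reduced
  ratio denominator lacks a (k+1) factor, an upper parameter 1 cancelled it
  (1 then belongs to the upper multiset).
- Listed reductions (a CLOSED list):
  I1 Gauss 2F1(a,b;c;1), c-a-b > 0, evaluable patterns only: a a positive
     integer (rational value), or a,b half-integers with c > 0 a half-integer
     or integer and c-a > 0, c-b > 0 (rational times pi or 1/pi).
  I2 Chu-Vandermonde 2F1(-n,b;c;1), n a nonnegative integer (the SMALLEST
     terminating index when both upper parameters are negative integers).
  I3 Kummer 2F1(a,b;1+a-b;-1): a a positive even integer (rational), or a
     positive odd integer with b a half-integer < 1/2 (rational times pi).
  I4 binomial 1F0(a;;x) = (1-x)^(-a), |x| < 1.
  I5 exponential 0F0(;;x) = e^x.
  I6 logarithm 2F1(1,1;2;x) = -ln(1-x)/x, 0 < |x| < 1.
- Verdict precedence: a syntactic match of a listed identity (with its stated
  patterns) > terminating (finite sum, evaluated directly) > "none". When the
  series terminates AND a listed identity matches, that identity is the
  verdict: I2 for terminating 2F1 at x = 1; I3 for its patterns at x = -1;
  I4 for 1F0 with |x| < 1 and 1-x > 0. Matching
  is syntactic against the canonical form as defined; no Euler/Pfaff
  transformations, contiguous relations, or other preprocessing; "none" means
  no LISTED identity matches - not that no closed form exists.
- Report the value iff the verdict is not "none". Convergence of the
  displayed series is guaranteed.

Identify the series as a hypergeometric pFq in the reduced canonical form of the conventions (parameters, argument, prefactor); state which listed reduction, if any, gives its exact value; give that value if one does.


Key step: with t_0 = -\frac{4}{11}, the running product (C = -4/11) telescopes to a rising factorial.
Term ratio: r(k) = -1 * (k-\frac{1}{2}) (k+3) / [(k+\frac{9}{2}) (k+1)] - rational in k, leading ratio -1; with t_0 = -\frac{4}{11}, classification follows.

Classification (C = -\frac{4}{11}): 2F1 with upper {-\frac{1}{2}, 3}, lower {\frac{9}{2}}, argument x = -1. Verdict: the Kummer evaluation I3 matches (x = -1; c = \frac{9}{2} equals 1+a-b for upper {-\frac{1}{2}, 3}: listed pattern). Hence: \left(-\frac{105}{704}\right) \cdot \pi.
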